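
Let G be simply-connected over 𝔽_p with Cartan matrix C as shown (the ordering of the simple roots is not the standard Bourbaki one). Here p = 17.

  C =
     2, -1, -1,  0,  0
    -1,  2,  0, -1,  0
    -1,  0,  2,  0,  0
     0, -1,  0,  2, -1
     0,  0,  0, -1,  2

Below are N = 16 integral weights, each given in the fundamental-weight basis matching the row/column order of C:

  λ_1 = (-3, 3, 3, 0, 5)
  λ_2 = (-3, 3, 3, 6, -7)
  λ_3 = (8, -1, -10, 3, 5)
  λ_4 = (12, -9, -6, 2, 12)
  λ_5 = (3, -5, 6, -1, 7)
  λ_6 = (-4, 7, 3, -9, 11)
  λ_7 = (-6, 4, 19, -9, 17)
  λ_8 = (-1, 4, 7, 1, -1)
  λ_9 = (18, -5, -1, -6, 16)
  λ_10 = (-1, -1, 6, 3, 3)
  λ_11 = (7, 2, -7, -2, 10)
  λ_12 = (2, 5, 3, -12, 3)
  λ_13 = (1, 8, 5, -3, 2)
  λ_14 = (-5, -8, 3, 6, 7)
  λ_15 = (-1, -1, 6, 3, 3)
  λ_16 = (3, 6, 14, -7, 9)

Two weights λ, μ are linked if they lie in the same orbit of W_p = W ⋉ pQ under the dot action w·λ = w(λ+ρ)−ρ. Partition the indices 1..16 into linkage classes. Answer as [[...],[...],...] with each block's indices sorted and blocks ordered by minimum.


Cartan matrix: type A_5 (|W|=720); un-permuting the 5 rows.

W_17-reps of the 16 weights in Ā_17 (same 5-coord order as C):

  1: (2, 2, 2, 1, 6) · 2: (2, 2, 2, 1, 6) · 3: (0, 0, 7, 4, 4) · 4: (0, 3, 1, 5, 4) · 5: (0, 0, 7, 4, 4) · 6: (0, 3, 1, 5, 4) · 7: (2, 2, 1, 3, 0) · 8: (0, 5, 8, 2, 0) · 9: (0, 5, 8, 2, 0) · 10: (0, 0, 7, 4, 4) · 11: (2, 2, 2, 1, 6) · 12: (2, 2, 2, 1, 6) · 13: (2, 7, 5, 2, 0) · 14: (0, 0, 7, 4, 4) · 15: (0, 0, 7, 4, 4) · 16: (2, 2, 2, 1, 6)

Partition of {1..16} into 6 W_17-dot-orbits:

[[1, 2, 11, 12, 16], [3, 5, 10, 14, 15], [4, 6], [7], [8, 9], [13]]


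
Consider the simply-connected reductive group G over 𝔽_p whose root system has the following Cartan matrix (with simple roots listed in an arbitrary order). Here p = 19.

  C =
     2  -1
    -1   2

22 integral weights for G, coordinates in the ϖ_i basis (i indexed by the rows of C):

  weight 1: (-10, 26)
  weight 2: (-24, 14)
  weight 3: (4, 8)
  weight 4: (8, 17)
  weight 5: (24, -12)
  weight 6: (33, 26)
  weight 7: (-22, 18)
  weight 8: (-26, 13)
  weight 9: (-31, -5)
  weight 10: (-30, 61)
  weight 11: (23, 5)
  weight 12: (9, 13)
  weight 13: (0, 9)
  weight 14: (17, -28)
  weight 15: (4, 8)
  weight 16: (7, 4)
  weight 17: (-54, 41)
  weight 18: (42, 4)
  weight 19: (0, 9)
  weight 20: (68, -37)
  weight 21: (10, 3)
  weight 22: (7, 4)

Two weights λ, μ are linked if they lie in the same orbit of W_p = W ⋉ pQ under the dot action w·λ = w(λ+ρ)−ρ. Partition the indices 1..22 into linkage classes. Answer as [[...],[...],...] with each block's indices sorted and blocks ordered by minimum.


C ↔ A_2 under row/col permutation; |W(A_2)| = 6.

W_19-reps of the 22 weights in Ā_19 (same 2-coord order as C):

  [1] (1, 10) · [2] (11, 4) · [3] (5, 9) · [4] (1, 10) · [5] (8, 5) · [6] (11, 4) · [7] (17, 0) · [8] (8, 5) · [9] (11, 4) · [10] (5, 9) · [11] (8, 5) · [12] (5, 9) · [13] (1, 10) · [14] (1, 10) · [15] (5, 9) · [16] (8, 5) · [17] (11, 4) · [18] (5, 9) · [19] (1, 10) · [20] (2, 5) · [21] (11, 4) · [22] (8, 5)

The 22 indices split into 6 linkage classes (same alcove rep ⇔ same W_19-dot-orbit):

[[1, 4, 13, 14, 19], [2, 6, 9, 17, 21], [3, 10, 12, 15, 18], [5, 8, 11, 16, 22], [7], [20]]


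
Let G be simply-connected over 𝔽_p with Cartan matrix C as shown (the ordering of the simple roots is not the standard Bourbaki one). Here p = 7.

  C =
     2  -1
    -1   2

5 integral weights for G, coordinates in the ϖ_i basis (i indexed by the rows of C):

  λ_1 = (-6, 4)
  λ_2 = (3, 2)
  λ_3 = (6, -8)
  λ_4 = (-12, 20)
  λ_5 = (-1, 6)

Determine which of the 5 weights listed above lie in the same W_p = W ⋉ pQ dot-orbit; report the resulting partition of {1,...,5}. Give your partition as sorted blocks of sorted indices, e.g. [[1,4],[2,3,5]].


Dynkin diagram of C (from the 2 off-diagonal −1 entries): A_2.

Folding the 5 weights λ_j+ρ into Ā_7 (reps in the given 2-coord order):

    [1] (5, 0)
    [2] (4, 3)
    [3] (0, 7)
    [4] (4, 3)
    [5] (0, 7)

Grouping the 5 weights by Ā_7-representative: 3 linkage classes.

[[1], [2, 4], [3, 5]]


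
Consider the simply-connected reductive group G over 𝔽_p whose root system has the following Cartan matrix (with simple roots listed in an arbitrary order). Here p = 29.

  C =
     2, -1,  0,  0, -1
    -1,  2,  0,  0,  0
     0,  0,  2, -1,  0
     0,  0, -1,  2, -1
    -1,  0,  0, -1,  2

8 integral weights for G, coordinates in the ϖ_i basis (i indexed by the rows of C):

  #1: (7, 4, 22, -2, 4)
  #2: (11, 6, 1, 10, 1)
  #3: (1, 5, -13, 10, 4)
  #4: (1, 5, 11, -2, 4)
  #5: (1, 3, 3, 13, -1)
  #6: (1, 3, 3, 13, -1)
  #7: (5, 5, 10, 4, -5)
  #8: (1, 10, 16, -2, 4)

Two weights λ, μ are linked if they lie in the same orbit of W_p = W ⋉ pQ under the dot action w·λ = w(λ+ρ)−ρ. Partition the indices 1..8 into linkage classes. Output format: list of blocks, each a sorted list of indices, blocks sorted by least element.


C ↔ A_5 under row/col permutation; |W(A_5)| = 720.

W_29-reps of the 8 weights in Ā_29 (same 5-coord order as C):

  λ_1 → (2, 6, 11, 1, 4) · λ_2 → (12, 2, 3, 8, 2) · λ_3 → (2, 6, 11, 1, 4) · λ_4 → (2, 6, 11, 1, 4) · λ_5 → (2, 4, 4, 14, 0) · λ_6 → (2, 4, 4, 14, 0) · λ_7 → (2, 6, 11, 1, 4) · λ_8 → (2, 6, 11, 1, 4)

These 8 weights hit 3 W_29-dot-orbits; sizes (5, 1, 2):

[[1, 3, 4, 7, 8], [2], [5, 6]]


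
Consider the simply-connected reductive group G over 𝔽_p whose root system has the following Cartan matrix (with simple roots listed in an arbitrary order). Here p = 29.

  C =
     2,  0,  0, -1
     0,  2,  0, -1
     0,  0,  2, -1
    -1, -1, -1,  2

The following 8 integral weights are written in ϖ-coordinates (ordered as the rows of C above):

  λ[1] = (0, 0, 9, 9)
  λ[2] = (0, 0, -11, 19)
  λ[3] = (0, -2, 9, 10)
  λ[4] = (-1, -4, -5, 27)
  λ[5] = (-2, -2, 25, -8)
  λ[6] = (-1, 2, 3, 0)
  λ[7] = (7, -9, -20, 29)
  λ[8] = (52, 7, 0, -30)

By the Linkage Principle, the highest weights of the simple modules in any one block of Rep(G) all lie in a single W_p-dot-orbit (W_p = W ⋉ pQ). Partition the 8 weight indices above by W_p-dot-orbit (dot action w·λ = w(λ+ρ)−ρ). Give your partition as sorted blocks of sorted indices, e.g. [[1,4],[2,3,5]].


Dynkin diagram of C (from the 6 off-diagonal −1 entries): D_4.

Each λ_j+ρ reduced to Ā_29; 4-tuples below use C's row order:

  λ_1+ρ ↦ (1, 1, 10, 7);  λ_2+ρ ↦ (1, 1, 10, 7);  λ_3+ρ ↦ (1, 1, 10, 7);  λ_4+ρ ↦ (0, 3, 4, 1);  λ_5+ρ ↦ (1, 1, 10, 7);  λ_6+ρ ↦ (0, 3, 4, 1);  λ_7+ρ ↦ (1, 1, 10, 7);  λ_8+ρ ↦ (0, 3, 4, 1)

Linkage partition of the 8 weights (2 classes, p=29):

[[1, 2, 3, 5, 7], [4, 6, 8]]


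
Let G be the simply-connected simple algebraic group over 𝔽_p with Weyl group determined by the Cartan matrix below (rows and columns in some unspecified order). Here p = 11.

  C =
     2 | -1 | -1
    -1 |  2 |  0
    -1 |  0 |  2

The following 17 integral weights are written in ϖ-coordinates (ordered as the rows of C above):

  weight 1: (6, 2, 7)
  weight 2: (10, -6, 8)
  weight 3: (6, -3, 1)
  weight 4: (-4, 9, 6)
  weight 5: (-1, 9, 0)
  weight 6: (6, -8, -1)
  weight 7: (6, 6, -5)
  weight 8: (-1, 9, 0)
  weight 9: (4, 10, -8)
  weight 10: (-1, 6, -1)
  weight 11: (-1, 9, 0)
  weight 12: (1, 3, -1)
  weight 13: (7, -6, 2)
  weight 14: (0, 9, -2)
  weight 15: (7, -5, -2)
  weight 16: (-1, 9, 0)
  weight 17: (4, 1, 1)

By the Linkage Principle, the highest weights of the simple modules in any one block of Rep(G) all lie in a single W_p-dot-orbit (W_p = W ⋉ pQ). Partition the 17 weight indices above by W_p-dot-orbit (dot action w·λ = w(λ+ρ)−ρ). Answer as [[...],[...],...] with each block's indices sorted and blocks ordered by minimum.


Type A_3, rank 3, |W|=24; reorder rows/cols to standard.

Ā_11 reps of the 17 weights (A_3, coords as presented):

    λ_1+ρ ↦ (3, 4, 1)
    λ_2+ρ ↦ (2, 4, 0)
    λ_3+ρ ↦ (5, 2, 2)
    λ_4+ρ ↦ (3, 4, 1)
    λ_5+ρ ↦ (0, 10, 1)
    λ_6+ρ ↦ (0, 7, 0)
    λ_7+ρ ↦ (3, 4, 1)
    λ_8+ρ ↦ (0, 10, 1)
    λ_9+ρ ↦ (2, 4, 0)
    λ_10+ρ ↦ (0, 7, 0)
    λ_11+ρ ↦ (0, 10, 1)
    λ_12+ρ ↦ (2, 4, 0)
    λ_13+ρ ↦ (3, 5, 3)
    λ_14+ρ ↦ (0, 10, 1)
    λ_15+ρ ↦ (3, 4, 1)
    λ_16+ρ ↦ (0, 10, 1)
    λ_17+ρ ↦ (5, 2, 2)

These 17 weights hit 6 W_11-dot-orbits; sizes (4, 3, 2, 5, 2, 1):

[[1, 4, 7, 15], [2, 9, 12], [3, 17], [5, 8, 11, 14, 16], [6, 10], [13]]


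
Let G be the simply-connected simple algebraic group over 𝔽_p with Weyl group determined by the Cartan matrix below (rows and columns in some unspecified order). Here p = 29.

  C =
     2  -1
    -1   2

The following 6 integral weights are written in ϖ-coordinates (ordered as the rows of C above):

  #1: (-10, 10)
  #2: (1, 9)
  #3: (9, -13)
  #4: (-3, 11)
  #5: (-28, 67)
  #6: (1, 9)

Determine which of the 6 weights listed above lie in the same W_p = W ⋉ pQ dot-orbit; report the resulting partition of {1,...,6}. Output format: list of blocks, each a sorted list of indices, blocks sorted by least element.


Cartan matrix: type A_2 (|W|=6); un-permuting the 2 rows.

W_29-reps of the 6 weights in Ā_29 (same 2-coord order as C):

  λ_1 → (9, 2) · λ_2 → (2, 10) · λ_3 → (2, 10) · λ_4 → (2, 10) · λ_5 → (2, 10) · λ_6 → (2, 10)

Grouping the 6 weights by Ā_29-representative: 2 linkage classes.

[[1], [2, 3, 4, 5, 6]]


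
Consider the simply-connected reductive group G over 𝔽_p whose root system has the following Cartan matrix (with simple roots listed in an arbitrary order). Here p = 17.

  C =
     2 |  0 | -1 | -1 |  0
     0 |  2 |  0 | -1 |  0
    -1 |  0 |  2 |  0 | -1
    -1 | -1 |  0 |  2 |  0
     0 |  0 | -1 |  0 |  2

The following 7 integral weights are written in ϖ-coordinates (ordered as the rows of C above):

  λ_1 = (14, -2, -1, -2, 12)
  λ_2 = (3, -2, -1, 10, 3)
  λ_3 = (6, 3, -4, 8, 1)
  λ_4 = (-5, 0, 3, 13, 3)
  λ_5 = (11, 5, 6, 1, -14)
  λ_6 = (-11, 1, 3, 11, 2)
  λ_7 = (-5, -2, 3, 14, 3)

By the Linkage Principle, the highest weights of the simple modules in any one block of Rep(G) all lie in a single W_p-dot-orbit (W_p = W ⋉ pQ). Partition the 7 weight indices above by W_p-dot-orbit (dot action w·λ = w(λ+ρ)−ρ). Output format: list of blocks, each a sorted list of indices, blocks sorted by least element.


Root system A_5: the 5×5 matrix C matches after relabeling.

Ā_17 reps of the 7 weights (A_5, coords as presented):

  λ_1 → (4, 1, 0, 9, 2)
  λ_2 → (4, 1, 0, 9, 2)
  λ_3 → (4, 1, 0, 9, 2)
  λ_4 → (4, 1, 0, 9, 2)
  λ_5 → (4, 2, 3, 2, 3)
  λ_6 → (4, 2, 3, 2, 3)
  λ_7 → (4, 1, 0, 9, 2)

These 7 weights hit 2 W_17-dot-orbits; sizes (5, 2):

[[1, 2, 3, 4, 7], [5, 6]]


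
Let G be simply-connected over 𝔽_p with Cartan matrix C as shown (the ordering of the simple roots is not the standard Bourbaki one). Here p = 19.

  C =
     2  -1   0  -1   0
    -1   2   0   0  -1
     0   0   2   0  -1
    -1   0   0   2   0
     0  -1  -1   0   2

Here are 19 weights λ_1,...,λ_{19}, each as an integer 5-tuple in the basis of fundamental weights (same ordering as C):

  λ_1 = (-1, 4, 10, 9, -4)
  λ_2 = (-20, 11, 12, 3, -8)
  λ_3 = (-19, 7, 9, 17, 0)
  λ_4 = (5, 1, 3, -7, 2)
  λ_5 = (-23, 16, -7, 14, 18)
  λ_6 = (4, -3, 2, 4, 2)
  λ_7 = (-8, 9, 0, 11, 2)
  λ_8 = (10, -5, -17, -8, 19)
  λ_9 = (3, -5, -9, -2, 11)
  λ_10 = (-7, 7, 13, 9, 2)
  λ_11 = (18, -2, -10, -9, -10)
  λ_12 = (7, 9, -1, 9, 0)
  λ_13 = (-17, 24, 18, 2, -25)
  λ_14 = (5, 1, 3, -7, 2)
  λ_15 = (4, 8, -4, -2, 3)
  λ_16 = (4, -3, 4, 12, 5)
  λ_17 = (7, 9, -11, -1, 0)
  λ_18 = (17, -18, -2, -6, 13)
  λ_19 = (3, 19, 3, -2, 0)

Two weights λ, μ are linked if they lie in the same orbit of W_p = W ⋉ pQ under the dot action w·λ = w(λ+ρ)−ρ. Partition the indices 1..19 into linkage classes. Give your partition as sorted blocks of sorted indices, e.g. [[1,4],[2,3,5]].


A_5 Cartan matrix, 5 simple roots permuted; ρ=(1,1,1,1,1).

Each λ_j+ρ reduced to Ā_19; 5-tuples below use C's row order:

    1: (0, 2, 4, 6, 3)
    2: (7, 3, 1, 5, 3)
    3: (8, 1, 1, 0, 9)
    4: (0, 2, 4, 6, 3)
    5: (0, 2, 4, 6, 3)
    6: (3, 2, 3, 5, 1)
    7: (7, 3, 1, 5, 3)
    8: (1, 3, 8, 0, 0)
    9: (1, 3, 8, 0, 0)
    10: (0, 2, 4, 6, 3)
    11: (8, 1, 1, 0, 9)
    12: (8, 1, 1, 0, 9)
    13: (7, 3, 1, 5, 3)
    14: (0, 2, 4, 6, 3)
    15: (4, 9, 3, 1, 1)
    16: (3, 2, 3, 5, 1)
    17: (8, 1, 1, 0, 9)
    18: (4, 9, 3, 1, 1)
    19: (4, 9, 3, 1, 1)

6 distinct reps among the 19 weights ⇒ 6 W_19-linkage classes:

[[1, 4, 5, 10, 14], [2, 7, 13], [3, 11, 12, 17], [6, 16], [8, 9], [15, 18, 19]]


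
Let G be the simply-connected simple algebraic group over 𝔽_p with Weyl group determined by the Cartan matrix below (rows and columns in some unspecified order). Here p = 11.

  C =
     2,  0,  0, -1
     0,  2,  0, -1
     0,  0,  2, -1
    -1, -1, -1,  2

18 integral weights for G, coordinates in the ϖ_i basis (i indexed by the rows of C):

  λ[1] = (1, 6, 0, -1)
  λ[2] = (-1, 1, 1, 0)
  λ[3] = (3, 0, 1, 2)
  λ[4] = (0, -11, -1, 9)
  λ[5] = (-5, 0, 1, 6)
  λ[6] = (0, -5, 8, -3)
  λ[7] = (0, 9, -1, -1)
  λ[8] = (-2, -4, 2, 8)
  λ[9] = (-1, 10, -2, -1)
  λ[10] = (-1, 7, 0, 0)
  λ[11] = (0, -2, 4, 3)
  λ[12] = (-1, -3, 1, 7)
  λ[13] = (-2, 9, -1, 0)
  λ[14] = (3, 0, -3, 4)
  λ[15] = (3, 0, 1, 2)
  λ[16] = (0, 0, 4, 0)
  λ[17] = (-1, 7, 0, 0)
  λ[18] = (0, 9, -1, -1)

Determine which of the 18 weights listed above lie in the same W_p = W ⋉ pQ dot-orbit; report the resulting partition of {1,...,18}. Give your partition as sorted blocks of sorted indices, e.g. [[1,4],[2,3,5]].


Dynkin diagram of C (from the 6 off-diagonal −1 entries): D_4.

Each λ_j+ρ reduced to Ā_11; 4-tuples below use C's row order:

  λ_1+ρ ↦ (2, 7, 1, 0);  λ_2+ρ ↦ (0, 2, 2, 1);  λ_3+ρ ↦ (4, 1, 2, 1);  λ_4+ρ ↦ (1, 10, 0, 0);  λ_5+ρ ↦ (4, 1, 2, 1);  λ_6+ρ ↦ (4, 1, 2, 1);  λ_7+ρ ↦ (1, 10, 0, 0);  λ_8+ρ ↦ (0, 2, 2, 1);  λ_9+ρ ↦ (1, 10, 0, 0);  λ_10+ρ ↦ (0, 8, 1, 1);  λ_11+ρ ↦ (1, 1, 5, 1);  λ_12+ρ ↦ (0, 2, 2, 1);  λ_13+ρ ↦ (1, 10, 0, 0);  λ_14+ρ ↦ (4, 1, 2, 1);  λ_15+ρ ↦ (4, 1, 2, 1);  λ_16+ρ ↦ (1, 1, 5, 1);  λ_17+ρ ↦ (0, 8, 1, 1);  λ_18+ρ ↦ (1, 10, 0, 0)

Grouping the 18 weights by Ā_11-representative: 6 linkage classes.

[[1], [2, 8, 12], [3, 5, 6, 14, 15], [4, 7, 9, 13, 18], [10, 17], [11, 16]]


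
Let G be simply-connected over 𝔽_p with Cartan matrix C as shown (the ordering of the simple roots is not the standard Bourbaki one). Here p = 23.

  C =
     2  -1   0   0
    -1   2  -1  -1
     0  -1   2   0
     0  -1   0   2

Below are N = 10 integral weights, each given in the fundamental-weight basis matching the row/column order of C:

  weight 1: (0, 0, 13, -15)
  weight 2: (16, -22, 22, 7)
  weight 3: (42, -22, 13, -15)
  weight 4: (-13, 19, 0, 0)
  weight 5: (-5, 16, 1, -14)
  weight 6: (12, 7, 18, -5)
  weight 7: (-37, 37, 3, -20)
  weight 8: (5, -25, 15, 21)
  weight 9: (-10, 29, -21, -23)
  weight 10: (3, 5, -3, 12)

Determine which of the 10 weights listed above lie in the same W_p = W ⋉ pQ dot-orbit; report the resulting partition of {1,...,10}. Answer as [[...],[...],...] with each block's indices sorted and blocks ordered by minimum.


Type D_4, rank 4, |W|=192; reorder rows/cols to standard.

Alcove-folded reps (p=23, 10 weights, presented ϖ-order):

    λ_1+ρ ↦ (12, 1, 1, 1)
    λ_2+ρ ↦ (4, 0, 2, 13)
    λ_3+ρ ↦ (12, 1, 1, 1)
    λ_4+ρ ↦ (12, 1, 1, 1)
    λ_5+ρ ↦ (4, 0, 2, 13)
    λ_6+ρ ↦ (4, 0, 2, 13)
    λ_7+ρ ↦ (4, 0, 2, 13)
    λ_8+ρ ↦ (14, 1, 4, 2)
    λ_9+ρ ↦ (12, 1, 1, 1)
    λ_10+ρ ↦ (4, 0, 2, 13)

3 distinct reps among the 10 weights ⇒ 3 W_23-linkage classes:

[[1, 3, 4, 9], [2, 5, 6, 7, 10], [8]]


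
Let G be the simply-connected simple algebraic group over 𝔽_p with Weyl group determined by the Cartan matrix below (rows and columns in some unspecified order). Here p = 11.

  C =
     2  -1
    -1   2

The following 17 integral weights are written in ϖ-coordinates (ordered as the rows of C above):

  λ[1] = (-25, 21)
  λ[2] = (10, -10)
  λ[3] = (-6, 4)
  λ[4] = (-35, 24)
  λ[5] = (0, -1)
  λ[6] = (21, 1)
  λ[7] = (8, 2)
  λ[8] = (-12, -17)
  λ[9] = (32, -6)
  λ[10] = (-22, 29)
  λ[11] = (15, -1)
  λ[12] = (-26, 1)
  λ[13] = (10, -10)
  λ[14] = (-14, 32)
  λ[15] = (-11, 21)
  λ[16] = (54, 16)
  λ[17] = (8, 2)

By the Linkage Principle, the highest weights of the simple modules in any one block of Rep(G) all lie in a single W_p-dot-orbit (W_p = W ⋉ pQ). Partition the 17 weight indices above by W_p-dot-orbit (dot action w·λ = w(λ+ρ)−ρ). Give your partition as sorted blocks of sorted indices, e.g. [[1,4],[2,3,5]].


C ↔ A_2 under row/col permutation; |W(A_2)| = 6.

Each λ_j+ρ reduced to Ā_11; 2-tuples below use C's row order:

  1: (2, 9);  2: (2, 9);  3: (5, 0);  4: (8, 1);  5: (1, 0);  6: (2, 9);  7: (8, 2);  8: (5, 0);  9: (5, 0);  10: (8, 2);  11: (6, 5);  12: (8, 2);  13: (2, 9);  14: (2, 9);  15: (1, 0);  16: (5, 0);  17: (8, 2)

Partition of {1..17} into 6 W_11-dot-orbits:

[[1, 2, 6, 13, 14], [3, 8, 9, 16], [4], [5, 15], [7, 10, 12, 17], [11]]


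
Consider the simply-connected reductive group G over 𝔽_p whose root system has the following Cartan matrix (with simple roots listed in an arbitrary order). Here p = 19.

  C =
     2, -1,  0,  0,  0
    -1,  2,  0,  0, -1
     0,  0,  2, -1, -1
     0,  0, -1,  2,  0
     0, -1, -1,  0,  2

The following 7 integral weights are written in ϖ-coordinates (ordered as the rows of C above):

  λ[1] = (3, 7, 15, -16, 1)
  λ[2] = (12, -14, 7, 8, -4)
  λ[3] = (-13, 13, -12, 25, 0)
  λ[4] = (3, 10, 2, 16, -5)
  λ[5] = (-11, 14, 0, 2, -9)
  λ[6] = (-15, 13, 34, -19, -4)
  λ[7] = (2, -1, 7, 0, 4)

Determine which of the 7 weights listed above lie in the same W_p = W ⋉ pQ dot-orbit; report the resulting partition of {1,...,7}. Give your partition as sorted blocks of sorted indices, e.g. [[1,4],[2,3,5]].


Cartan matrix: type A_5 (|W|=720); un-permuting the 5 rows.

Each λ_j+ρ reduced to Ā_19; 5-tuples below use C's row order:

    λ_1+ρ ↦ (7, 1, 1, 4, 2)
    λ_2+ρ ↦ (3, 0, 8, 1, 5)
    λ_3+ρ ↦ (7, 1, 1, 4, 2)
    λ_4+ρ ↦ (7, 1, 1, 4, 2)
    λ_5+ρ ↦ (7, 1, 1, 4, 2)
    λ_6+ρ ↦ (3, 0, 8, 1, 5)
    λ_7+ρ ↦ (3, 0, 8, 1, 5)

Grouping the 7 weights by Ā_19-representative: 2 linkage classes.

[[1, 3, 4, 5], [2, 6, 7]]


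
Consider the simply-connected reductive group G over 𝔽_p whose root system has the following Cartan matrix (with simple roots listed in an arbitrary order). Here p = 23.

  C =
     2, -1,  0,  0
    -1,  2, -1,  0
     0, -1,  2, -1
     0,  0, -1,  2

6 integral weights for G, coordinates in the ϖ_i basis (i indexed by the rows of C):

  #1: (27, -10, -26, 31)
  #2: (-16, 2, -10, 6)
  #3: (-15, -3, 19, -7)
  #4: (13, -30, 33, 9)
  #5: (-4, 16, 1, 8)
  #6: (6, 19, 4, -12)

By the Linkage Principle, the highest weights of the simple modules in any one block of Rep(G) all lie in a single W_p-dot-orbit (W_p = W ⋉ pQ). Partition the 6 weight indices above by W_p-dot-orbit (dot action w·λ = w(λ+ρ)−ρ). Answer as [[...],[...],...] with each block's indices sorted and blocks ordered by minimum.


C ↔ A_4 under row/col permutation; |W(A_4)| = 120.

Folding the 6 weights λ_j+ρ into Ā_23 (reps in the given 4-coord order):

  λ_1+ρ ↦ (2, 12, 2, 4);  λ_2+ρ ↦ (6, 1, 2, 12);  λ_3+ρ ↦ (2, 12, 2, 4);  λ_4+ρ ↦ (6, 2, 6, 5);  λ_5+ρ ↦ (2, 12, 2, 4);  λ_6+ρ ↦ (2, 12, 2, 4)

These 6 weights hit 3 W_23-dot-orbits; sizes (4, 1, 1):

[[1, 3, 5, 6], [2], [4]]


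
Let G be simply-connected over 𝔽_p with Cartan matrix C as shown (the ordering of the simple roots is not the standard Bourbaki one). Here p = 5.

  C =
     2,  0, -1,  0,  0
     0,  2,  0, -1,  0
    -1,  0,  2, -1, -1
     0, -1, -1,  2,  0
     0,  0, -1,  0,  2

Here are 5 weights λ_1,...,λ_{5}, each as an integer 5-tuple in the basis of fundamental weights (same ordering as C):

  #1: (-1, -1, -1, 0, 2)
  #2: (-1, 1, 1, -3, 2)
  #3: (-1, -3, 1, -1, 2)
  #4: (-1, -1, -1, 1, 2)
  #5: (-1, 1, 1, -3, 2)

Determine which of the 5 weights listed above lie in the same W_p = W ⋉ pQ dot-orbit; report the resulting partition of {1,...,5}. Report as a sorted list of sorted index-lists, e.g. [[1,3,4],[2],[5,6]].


Root system D_5: the 5×5 matrix C matches after relabeling.

Ā_5 reps of the 5 weights (D_5, coords as presented):

  λ_1 → (0, 0, 0, 1, 3);  λ_2 → (0, 0, 0, 0, 3);  λ_3 → (0, 0, 0, 0, 3);  λ_4 → (0, 0, 0, 0, 3);  λ_5 → (0, 0, 0, 0, 3)

These 5 weights hit 2 W_5-dot-orbits; sizes (1, 4):

[[1], [2, 3, 4, 5]]


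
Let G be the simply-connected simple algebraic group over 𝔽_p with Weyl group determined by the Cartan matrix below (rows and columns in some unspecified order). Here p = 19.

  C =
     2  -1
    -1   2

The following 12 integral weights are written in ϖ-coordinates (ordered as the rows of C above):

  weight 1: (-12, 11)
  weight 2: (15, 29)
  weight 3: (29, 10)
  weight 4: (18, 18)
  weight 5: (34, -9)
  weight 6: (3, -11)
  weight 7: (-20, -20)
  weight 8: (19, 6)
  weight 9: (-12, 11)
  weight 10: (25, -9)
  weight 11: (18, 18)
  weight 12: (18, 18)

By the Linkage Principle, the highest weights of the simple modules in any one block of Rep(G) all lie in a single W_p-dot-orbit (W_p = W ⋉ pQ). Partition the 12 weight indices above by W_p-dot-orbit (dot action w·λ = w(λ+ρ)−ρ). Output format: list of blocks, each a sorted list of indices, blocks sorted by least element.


Type A_2, rank 2, |W|=6; reorder rows/cols to standard.

Folding the 12 weights λ_j+ρ into Ā_19 (reps in the given 2-coord order):

  1: (11, 1)
  2: (3, 8)
  3: (3, 8)
  4: (0, 0)
  5: (3, 8)
  6: (6, 4)
  7: (0, 0)
  8: (11, 1)
  9: (11, 1)
  10: (11, 1)
  11: (0, 0)
  12: (0, 0)

Partition of {1..12} into 4 W_19-dot-orbits:

[[1, 8, 9, 10], [2, 3, 5], [4, 7, 11, 12], [6]]


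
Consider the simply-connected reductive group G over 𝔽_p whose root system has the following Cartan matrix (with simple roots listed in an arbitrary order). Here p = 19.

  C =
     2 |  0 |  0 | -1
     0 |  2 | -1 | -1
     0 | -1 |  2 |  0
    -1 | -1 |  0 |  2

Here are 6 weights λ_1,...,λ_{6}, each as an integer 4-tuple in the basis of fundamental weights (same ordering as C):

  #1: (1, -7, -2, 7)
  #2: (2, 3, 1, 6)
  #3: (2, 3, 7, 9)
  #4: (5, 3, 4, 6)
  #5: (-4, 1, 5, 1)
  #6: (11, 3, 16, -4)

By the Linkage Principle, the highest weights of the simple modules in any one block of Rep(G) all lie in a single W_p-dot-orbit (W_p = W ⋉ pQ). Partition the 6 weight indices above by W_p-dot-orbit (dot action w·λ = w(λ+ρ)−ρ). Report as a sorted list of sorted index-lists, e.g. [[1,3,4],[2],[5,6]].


C ↔ A_4 under row/col permutation; |W(A_4)| = 120.

Ā_19 reps of the 6 weights (A_4, coords as presented):

  λ_1 → (2, 1, 6, 1);  λ_2 → (3, 4, 2, 7);  λ_3 → (3, 4, 2, 7);  λ_4 → (3, 4, 2, 7);  λ_5 → (2, 1, 6, 1);  λ_6 → (2, 1, 6, 1)

Linkage partition of the 6 weights (2 classes, p=19):

[[1, 5, 6], [2, 3, 4]]


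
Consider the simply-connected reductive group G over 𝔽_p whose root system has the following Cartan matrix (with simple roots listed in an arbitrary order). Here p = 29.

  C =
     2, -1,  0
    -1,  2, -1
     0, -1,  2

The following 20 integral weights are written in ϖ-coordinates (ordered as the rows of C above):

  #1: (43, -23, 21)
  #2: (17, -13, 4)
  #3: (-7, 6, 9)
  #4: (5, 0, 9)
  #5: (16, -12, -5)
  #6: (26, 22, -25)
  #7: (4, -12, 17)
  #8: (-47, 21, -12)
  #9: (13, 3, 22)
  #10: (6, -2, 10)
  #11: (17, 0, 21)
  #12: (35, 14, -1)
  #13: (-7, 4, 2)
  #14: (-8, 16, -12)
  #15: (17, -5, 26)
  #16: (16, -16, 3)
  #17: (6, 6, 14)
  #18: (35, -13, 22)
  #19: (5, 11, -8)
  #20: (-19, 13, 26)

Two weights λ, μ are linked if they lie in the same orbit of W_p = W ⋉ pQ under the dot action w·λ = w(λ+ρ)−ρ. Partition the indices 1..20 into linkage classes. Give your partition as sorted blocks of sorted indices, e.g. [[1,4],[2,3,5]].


Cartan matrix: type A_3 (|W|=24); un-permuting the 3 rows.

Alcove-folded reps (p=29, 20 weights, presented ϖ-order):

  [1] (7, 7, 15) · [2] (6, 5, 7) · [3] (6, 1, 10) · [4] (6, 1, 10) · [5] (2, 4, 11) · [6] (5, 1, 2) · [7] (6, 5, 7) · [8] (6, 5, 7) · [9] (2, 4, 11) · [10] (6, 1, 10) · [11] (6, 1, 10) · [12] (7, 7, 15) · [13] (5, 1, 2) · [14] (6, 1, 10) · [15] (2, 4, 11) · [16] (2, 4, 11) · [17] (7, 7, 15) · [18] (6, 5, 7) · [19] (6, 5, 7) · [20] (2, 4, 11)

These 20 weights hit 5 W_29-dot-orbits; sizes (3, 5, 5, 5, 2):

[[1, 12, 17], [2, 7, 8, 18, 19], [3, 4, 10, 11, 14], [5, 9, 15, 16, 20], [6, 13]]


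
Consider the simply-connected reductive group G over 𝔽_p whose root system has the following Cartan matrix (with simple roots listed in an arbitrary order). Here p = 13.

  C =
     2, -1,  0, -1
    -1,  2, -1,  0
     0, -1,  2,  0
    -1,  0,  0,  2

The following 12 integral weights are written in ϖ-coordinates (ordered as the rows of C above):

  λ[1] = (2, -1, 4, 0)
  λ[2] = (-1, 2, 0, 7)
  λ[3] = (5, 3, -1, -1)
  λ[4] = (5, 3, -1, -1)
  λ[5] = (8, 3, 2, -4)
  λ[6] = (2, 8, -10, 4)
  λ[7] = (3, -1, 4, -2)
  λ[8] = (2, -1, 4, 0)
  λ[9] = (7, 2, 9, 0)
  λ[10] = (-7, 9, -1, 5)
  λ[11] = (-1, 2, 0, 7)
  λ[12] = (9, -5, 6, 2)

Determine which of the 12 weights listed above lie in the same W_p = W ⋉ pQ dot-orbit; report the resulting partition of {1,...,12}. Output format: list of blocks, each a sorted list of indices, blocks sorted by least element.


Cartan matrix: type A_4 (|W|=120); un-permuting the 4 rows.

Folding the 12 weights λ_j+ρ into Ā_13 (reps in the given 4-coord order):

    λ_1+ρ ↦ (3, 0, 5, 1)
    λ_2+ρ ↦ (0, 3, 1, 8)
    λ_3+ρ ↦ (6, 4, 0, 0)
    λ_4+ρ ↦ (6, 4, 0, 0)
    λ_5+ρ ↦ (6, 4, 0, 0)
    λ_6+ρ ↦ (3, 0, 5, 1)
    λ_7+ρ ↦ (3, 0, 5, 1)
    λ_8+ρ ↦ (3, 0, 5, 1)
    λ_9+ρ ↦ (0, 3, 1, 8)
    λ_10+ρ ↦ (6, 4, 0, 0)
    λ_11+ρ ↦ (0, 3, 1, 8)
    λ_12+ρ ↦ (6, 4, 0, 0)

The 12 indices split into 3 linkage classes (same alcove rep ⇔ same W_13-dot-orbit):

[[1, 6, 7, 8], [2, 9, 11], [3, 4, 5, 10, 12]]


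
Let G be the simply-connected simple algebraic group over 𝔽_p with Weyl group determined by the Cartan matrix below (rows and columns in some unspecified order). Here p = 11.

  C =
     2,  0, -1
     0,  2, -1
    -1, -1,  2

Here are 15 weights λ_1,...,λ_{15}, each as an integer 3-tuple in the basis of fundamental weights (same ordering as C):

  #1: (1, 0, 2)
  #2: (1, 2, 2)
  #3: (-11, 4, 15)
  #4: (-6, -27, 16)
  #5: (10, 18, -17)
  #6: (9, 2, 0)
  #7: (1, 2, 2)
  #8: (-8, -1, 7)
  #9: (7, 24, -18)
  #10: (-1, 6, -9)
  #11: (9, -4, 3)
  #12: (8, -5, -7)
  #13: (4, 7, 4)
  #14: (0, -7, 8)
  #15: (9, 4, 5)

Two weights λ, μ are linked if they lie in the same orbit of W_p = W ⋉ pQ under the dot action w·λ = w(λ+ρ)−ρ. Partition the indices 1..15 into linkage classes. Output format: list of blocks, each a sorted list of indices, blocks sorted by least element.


Type A_3, rank 3, |W|=24; reorder rows/cols to standard.

Ā_11 reps of the 15 weights (A_3, coords as presented):

  λ_1+ρ ↦ (2, 1, 3) · λ_2+ρ ↦ (2, 3, 3) · λ_3+ρ ↦ (0, 5, 1) · λ_4+ρ ↦ (2, 1, 3) · λ_5+ρ ↦ (3, 5, 3) · λ_6+ρ ↦ (7, 0, 1) · λ_7+ρ ↦ (2, 3, 3) · λ_8+ρ ↦ (7, 0, 1) · λ_9+ρ ↦ (2, 3, 3) · λ_10+ρ ↦ (7, 0, 1) · λ_11+ρ ↦ (7, 0, 1) · λ_12+ρ ↦ (1, 6, 3) · λ_13+ρ ↦ (2, 1, 3) · λ_14+ρ ↦ (1, 6, 3) · λ_15+ρ ↦ (0, 5, 1)

Linkage partition of the 15 weights (6 classes, p=11):

[[1, 4, 13], [2, 7, 9], [3, 15], [5], [6, 8, 10, 11], [12, 14]]


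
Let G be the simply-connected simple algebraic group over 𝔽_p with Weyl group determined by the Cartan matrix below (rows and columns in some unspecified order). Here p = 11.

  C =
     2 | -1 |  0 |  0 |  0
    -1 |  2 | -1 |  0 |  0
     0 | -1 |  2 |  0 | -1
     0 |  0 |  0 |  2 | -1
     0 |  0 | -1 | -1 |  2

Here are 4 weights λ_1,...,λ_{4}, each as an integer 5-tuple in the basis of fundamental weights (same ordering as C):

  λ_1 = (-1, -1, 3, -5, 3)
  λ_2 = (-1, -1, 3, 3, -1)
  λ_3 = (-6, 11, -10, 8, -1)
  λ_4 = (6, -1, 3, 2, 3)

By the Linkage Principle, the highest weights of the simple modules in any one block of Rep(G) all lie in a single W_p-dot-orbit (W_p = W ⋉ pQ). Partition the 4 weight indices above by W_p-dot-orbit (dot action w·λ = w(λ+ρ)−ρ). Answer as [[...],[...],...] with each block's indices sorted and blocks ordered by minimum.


Cartan matrix: type A_5 (|W|=720); un-permuting the 5 rows.

Folding the 4 weights λ_j+ρ into Ā_11 (reps in the given 5-coord order):

    λ_1 → (0, 0, 4, 4, 0)
    λ_2 → (0, 0, 4, 4, 0)
    λ_3 → (2, 0, 2, 1, 6)
    λ_4 → (0, 0, 4, 4, 0)

Linkage partition of the 4 weights (2 classes, p=11):

[[1, 2, 4], [3]]


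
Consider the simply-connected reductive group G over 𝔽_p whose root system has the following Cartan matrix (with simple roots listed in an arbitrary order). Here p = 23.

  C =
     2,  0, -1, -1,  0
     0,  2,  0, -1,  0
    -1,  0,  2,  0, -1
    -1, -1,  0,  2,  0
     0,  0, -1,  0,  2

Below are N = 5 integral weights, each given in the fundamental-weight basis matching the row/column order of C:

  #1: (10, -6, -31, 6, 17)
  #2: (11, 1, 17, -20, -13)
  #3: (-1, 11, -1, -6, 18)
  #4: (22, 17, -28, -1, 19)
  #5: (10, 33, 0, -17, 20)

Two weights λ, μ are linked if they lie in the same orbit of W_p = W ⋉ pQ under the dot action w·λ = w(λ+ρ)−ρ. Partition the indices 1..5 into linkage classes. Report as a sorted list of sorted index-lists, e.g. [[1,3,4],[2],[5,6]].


A_5 Cartan matrix, 5 simple roots permuted; ρ=(1,1,1,1,1).

W_23-reps of the 5 weights in Ā_23 (same 5-coord order as C):

  λ_1+ρ ↦ (1, 5, 1, 5, 4)
  λ_2+ρ ↦ (1, 5, 1, 5, 4)
  λ_3+ρ ↦ (0, 4, 5, 0, 11)
  λ_4+ρ ↦ (0, 4, 5, 0, 11)
  λ_5+ρ ↦ (1, 5, 1, 5, 4)

Linkage partition of the 5 weights (2 classes, p=23):

[[1, 2, 5], [3, 4]]


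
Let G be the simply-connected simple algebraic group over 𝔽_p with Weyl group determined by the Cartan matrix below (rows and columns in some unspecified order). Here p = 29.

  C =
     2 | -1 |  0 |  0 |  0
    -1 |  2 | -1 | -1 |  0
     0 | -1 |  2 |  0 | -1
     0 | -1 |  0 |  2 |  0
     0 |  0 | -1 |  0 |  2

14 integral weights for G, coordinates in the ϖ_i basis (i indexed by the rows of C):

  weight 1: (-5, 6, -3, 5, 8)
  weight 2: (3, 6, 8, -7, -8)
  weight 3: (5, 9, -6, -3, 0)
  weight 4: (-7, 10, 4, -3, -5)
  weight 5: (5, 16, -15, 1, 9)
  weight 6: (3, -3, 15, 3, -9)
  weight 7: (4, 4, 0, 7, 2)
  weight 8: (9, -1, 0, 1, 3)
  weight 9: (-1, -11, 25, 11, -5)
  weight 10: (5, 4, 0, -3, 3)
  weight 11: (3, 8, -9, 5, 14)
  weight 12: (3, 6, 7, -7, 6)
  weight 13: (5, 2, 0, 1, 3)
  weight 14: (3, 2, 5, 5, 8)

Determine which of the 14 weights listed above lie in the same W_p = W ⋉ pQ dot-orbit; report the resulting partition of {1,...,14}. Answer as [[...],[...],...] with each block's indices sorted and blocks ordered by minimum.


Root system D_5: the 5×5 matrix C matches after relabeling.

Each λ_j+ρ reduced to Ā_29; 5-tuples below use C's row order:

  1: (4, 1, 2, 6, 7) · 2: (4, 1, 2, 6, 7) · 3: (6, 3, 1, 2, 4) · 4: (6, 3, 1, 2, 4) · 5: (6, 3, 1, 2, 4) · 6: (2, 2, 6, 2, 8) · 7: (5, 5, 1, 8, 3) · 8: (10, 0, 1, 2, 4) · 9: (10, 0, 1, 2, 4) · 10: (6, 3, 1, 2, 4) · 11: (4, 1, 2, 6, 7) · 12: (4, 1, 2, 6, 7) · 13: (6, 3, 1, 2, 4) · 14: (4, 1, 2, 6, 7)

Linkage partition of the 14 weights (5 classes, p=29):

[[1, 2, 11, 12, 14], [3, 4, 5, 10, 13], [6], [7], [8, 9]]


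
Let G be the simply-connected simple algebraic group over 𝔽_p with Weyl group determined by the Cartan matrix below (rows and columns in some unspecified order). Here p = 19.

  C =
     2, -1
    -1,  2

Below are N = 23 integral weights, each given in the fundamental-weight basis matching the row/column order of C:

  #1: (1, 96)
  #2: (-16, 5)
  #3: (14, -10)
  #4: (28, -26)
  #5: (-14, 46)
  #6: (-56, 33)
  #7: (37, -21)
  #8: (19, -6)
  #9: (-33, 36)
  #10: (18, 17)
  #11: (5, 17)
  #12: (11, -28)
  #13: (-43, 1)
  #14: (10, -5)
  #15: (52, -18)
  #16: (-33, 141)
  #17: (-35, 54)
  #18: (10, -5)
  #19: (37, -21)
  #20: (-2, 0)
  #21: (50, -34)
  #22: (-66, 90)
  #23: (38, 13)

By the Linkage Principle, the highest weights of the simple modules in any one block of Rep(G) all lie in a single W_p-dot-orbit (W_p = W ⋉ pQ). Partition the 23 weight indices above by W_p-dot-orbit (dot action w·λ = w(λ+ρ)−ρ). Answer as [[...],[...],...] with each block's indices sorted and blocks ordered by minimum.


A_2 Cartan matrix, 2 simple roots permuted; ρ=(1,1).

Each λ_j+ρ reduced to Ā_19; 2-tuples below use C's row order:

  1: (15, 2)
  2: (6, 9)
  3: (6, 9)
  4: (6, 9)
  5: (6, 9)
  6: (15, 2)
  7: (1, 0)
  8: (14, 4)
  9: (1, 13)
  10: (1, 0)
  11: (1, 13)
  12: (7, 4)
  13: (15, 2)
  14: (7, 4)
  15: (15, 2)
  16: (6, 9)
  17: (15, 2)
  18: (7, 4)
  19: (1, 0)
  20: (1, 0)
  21: (1, 13)
  22: (7, 4)
  23: (14, 4)

The 23 indices split into 6 linkage classes (same alcove rep ⇔ same W_19-dot-orbit):

[[1, 6, 13, 15, 17], [2, 3, 4, 5, 16], [7, 10, 19, 20], [8, 23], [9, 11, 21], [12, 14, 18, 22]]


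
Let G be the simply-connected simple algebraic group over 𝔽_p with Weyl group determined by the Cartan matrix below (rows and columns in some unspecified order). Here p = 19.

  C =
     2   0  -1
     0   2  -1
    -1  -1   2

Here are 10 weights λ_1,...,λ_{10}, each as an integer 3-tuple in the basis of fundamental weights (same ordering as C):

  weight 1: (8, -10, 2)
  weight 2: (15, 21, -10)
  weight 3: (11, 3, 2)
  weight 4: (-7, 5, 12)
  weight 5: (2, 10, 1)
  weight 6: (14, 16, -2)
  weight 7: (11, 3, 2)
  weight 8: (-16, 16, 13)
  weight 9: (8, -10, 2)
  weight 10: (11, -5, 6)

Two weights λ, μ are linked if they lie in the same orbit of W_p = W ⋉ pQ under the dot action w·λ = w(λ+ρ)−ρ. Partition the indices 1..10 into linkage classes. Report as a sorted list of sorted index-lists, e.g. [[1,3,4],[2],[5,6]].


A_3 Cartan matrix, 3 simple roots permuted; ρ=(1,1,1).

Alcove-folded reps (p=19, 10 weights, presented ϖ-order):

  1: (3, 3, 6) · 2: (3, 3, 6) · 3: (12, 4, 3) · 4: (6, 6, 7) · 5: (3, 11, 2) · 6: (2, 4, 1) · 7: (12, 4, 3) · 8: (2, 4, 1) · 9: (3, 3, 6) · 10: (12, 4, 3)

The 10 indices split into 5 linkage classes (same alcove rep ⇔ same W_19-dot-orbit):

[[1, 2, 9], [3, 7, 10], [4], [5], [6, 8]]


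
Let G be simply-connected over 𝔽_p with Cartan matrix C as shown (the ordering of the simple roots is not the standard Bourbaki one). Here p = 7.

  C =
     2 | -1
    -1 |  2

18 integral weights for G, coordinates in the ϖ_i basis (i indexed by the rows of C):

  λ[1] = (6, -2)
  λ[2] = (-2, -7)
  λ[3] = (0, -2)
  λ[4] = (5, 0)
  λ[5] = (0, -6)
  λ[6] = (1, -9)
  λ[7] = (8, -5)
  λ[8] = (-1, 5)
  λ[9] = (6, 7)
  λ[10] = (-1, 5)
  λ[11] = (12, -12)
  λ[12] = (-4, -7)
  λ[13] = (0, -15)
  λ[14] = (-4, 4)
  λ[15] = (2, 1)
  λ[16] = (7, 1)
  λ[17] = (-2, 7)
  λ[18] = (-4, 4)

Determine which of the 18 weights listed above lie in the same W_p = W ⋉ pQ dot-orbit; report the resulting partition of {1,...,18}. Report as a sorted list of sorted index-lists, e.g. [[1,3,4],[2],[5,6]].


A_2 Cartan matrix, 2 simple roots permuted; ρ=(1,1).

Folding the 18 weights λ_j+ρ into Ā_7 (reps in the given 2-coord order):

    1: (6, 1)
    2: (6, 1)
    3: (0, 1)
    4: (6, 1)
    5: (4, 1)
    6: (5, 1)
    7: (3, 2)
    8: (0, 6)
    9: (0, 1)
    10: (0, 6)
    11: (4, 1)
    12: (4, 1)
    13: (0, 6)
    14: (3, 2)
    15: (3, 2)
    16: (4, 1)
    17: (0, 6)
    18: (3, 2)

These 18 weights hit 6 W_7-dot-orbits; sizes (3, 2, 4, 1, 4, 4):

[[1, 2, 4], [3, 9], [5, 11, 12, 16], [6], [7, 14, 15, 18], [8, 10, 13, 17]]


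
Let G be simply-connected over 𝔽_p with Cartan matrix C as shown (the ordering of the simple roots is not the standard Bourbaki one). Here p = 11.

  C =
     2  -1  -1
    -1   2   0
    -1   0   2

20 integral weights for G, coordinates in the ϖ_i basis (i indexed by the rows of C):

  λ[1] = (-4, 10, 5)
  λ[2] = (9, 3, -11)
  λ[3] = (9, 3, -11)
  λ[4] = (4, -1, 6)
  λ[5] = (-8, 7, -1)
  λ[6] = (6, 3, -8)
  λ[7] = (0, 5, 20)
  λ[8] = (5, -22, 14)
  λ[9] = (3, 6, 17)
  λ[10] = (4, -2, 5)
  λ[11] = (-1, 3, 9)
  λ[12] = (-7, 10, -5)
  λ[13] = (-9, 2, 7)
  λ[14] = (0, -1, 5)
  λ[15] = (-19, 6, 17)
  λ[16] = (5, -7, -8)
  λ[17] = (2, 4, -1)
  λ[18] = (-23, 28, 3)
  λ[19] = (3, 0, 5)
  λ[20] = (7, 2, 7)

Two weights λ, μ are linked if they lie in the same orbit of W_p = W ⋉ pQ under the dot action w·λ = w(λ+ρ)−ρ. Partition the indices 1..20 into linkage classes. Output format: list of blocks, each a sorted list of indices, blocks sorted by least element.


Type A_3, rank 3, |W|=24; reorder rows/cols to standard.

W_11-reps of the 20 weights in Ā_11 (same 3-coord order as C):

  [1] (3, 5, 0) · [2] (0, 1, 7) · [3] (0, 1, 7) · [4] (4, 1, 6) · [5] (0, 1, 7) · [6] (0, 4, 7) · [7] (4, 1, 6) · [8] (1, 0, 6) · [9] (0, 4, 7) · [10] (4, 1, 6) · [11] (0, 1, 7) · [12] (4, 1, 6) · [13] (3, 5, 0) · [14] (1, 0, 6) · [15] (0, 4, 7) · [16] (6, 1, 0) · [17] (3, 5, 0) · [18] (0, 4, 7) · [19] (4, 1, 6) · [20] (3, 5, 0)

The 20 indices split into 6 linkage classes (same alcove rep ⇔ same W_11-dot-orbit):

[[1, 13, 17, 20], [2, 3, 5, 11], [4, 7, 10, 12, 19], [6, 9, 15, 18], [8, 14], [16]]


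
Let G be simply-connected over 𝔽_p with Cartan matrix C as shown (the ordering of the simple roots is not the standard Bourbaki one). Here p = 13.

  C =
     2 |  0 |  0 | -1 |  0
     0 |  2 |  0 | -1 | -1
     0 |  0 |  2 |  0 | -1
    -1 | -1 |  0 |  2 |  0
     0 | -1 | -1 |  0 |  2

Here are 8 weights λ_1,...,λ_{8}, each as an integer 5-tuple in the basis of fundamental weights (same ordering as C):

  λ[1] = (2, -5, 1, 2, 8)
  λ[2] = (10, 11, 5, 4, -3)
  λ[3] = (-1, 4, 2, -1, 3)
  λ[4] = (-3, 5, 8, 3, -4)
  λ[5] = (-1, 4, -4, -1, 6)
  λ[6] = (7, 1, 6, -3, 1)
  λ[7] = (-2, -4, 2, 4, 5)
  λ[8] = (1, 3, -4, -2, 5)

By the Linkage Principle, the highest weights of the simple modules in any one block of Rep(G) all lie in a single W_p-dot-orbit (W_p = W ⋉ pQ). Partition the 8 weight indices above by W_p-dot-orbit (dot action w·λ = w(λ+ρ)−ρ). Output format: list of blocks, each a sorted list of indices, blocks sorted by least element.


Dynkin diagram of C (from the 8 off-diagonal −1 entries): A_5.

Each λ_j+ρ reduced to Ā_13; 5-tuples below use C's row order:

  λ_1 → (2, 3, 2, 1, 5)
  λ_2 → (2, 3, 2, 1, 5)
  λ_3 → (0, 5, 3, 0, 4)
  λ_4 → (1, 3, 3, 1, 3)
  λ_5 → (0, 5, 3, 0, 4)
  λ_6 → (2, 0, 3, 2, 2)
  λ_7 → (1, 3, 3, 1, 3)
  λ_8 → (1, 3, 3, 1, 3)

Grouping the 8 weights by Ā_13-representative: 4 linkage classes.

[[1, 2], [3, 5], [4, 7, 8], [6]]


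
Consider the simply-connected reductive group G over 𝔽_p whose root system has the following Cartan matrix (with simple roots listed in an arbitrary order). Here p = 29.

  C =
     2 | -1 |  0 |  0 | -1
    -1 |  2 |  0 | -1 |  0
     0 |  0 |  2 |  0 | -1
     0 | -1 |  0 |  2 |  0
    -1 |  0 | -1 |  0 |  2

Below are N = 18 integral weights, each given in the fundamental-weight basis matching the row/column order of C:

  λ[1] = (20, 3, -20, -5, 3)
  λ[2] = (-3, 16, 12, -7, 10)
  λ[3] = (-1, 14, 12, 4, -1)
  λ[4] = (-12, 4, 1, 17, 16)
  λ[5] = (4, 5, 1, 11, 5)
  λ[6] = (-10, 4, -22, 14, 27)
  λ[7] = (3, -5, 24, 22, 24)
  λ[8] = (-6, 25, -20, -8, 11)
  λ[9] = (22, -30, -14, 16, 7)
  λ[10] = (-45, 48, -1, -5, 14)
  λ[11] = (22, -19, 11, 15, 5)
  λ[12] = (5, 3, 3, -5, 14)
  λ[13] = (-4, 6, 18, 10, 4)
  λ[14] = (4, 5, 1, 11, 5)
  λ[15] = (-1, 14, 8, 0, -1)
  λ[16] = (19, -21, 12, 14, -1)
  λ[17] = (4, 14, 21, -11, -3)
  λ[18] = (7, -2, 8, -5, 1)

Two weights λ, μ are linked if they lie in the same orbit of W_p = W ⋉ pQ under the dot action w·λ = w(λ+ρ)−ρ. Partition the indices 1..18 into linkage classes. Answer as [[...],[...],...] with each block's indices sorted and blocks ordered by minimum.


C ↔ A_5 under row/col permutation; |W(A_5)| = 720.

Each λ_j+ρ reduced to Ā_29; 5-tuples below use C's row order:

  λ_1 → (6, 0, 4, 4, 15)
  λ_2 → (2, 5, 3, 4, 9)
  λ_3 → (0, 15, 9, 1, 0)
  λ_4 → (5, 6, 0, 10, 6)
  λ_5 → (5, 6, 0, 10, 6)
  λ_6 → (3, 4, 9, 1, 2)
  λ_7 → (6, 0, 4, 4, 15)
  λ_8 → (7, 7, 3, 3, 5)
  λ_9 → (5, 6, 0, 10, 6)
  λ_10 → (0, 15, 9, 1, 0)
  λ_11 → (5, 6, 0, 10, 6)
  λ_12 → (6, 0, 4, 4, 15)
  λ_13 → (3, 4, 9, 1, 2)
  λ_14 → (5, 6, 0, 10, 6)
  λ_15 → (0, 15, 9, 1, 0)
  λ_16 → (0, 15, 9, 1, 0)
  λ_17 → (3, 4, 9, 1, 2)
  λ_18 → (3, 4, 9, 1, 2)

These 18 weights hit 6 W_29-dot-orbits; sizes (3, 1, 4, 5, 4, 1):

[[1, 7, 12], [2], [3, 10, 15, 16], [4, 5, 9, 11, 14], [6, 13, 17, 18], [8]]
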